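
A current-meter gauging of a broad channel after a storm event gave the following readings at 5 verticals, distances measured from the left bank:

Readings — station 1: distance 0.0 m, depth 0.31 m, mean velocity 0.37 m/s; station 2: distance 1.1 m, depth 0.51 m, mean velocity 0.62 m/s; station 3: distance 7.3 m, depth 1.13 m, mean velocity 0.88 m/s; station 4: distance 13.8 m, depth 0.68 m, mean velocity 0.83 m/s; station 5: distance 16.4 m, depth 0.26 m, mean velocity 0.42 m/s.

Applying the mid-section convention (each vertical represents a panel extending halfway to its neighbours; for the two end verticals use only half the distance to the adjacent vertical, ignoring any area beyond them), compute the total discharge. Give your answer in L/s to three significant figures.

w_1 = (1.1 − 0.0)/2 = 0.55 m; q_1 = 0.37 × 0.31 × 0.55 = 0.06309 m³/s
w_2 = (7.3 − 0.0)/2 = 3.65 m; q_2 = 0.62 × 0.51 × 3.65 = 1.154 m³/s
w_3 = (13.8 − 1.1)/2 = 6.35 m; q_3 = 0.88 × 1.13 × 6.35 = 6.314 m³/s
w_4 = (16.4 − 7.3)/2 = 4.55 m; q_4 = 0.83 × 0.68 × 4.55 = 2.568 m³/s
w_5 = (16.4 − 13.8)/2 = 1.3 m; q_5 = 0.42 × 0.26 × 1.3 = 0.1420 m³/s
Q = Σ qᵢ = 10.24 m³/s
= 10.24 × 1000 = 10240 L/s

10200 L/s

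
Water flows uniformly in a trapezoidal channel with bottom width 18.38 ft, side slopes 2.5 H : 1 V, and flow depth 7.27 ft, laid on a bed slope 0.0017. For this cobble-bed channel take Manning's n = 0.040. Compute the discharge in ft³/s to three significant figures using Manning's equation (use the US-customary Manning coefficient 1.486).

A = (b + z·y)·y = (18.38 + 2.5×7.27)×7.27 = 265.8 ft²
P = b + 2y√(1+z²) = 18.38 + 2×7.27×√(1+2.5²) = 57.53 ft
R = A/P = 265.8/57.53 = 4.619 ft
Q = (1.486/n)·A·R^(2/3)·S^(1/2) = (1.486/0.040) × 265.8 × 4.619^(2/3) × 0.0017^(1/2) = 1129 ft³/s

1130 ft³/s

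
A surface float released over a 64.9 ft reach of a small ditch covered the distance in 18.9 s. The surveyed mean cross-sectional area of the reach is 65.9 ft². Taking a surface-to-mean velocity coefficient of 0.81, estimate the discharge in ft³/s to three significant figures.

183 ft³/s

v_surface = L / t̄ = 64.9 / 18.9 = 3.434 ft/s
v_mean = 0.81 × 3.434 = 2.781 ft/s
Q = A × v_mean = 65.9 × 2.781 = 183.3 ft³/s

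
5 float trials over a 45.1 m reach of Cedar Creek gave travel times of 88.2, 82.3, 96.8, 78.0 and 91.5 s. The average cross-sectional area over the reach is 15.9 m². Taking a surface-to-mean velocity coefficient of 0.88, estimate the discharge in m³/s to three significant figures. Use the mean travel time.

t̄ = (88.2 + 82.3 + 96.8 + 78.0 + 91.5) / 5 = 87.36 s
v_surface = L / t̄ = 45.1 / 87.36 = 0.5163 m/s
v_mean = 0.88 × 0.5163 = 0.4543 m/s
Q = A × v_mean = 15.9 × 0.4543 = 7.223 m³/s

7.22 m³/s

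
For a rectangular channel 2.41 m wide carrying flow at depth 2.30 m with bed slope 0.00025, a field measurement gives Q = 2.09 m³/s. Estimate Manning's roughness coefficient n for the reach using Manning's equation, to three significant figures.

0.0359

A = b·y = 2.41 × 2.30 = 5.543 m²
P = b + 2y = 2.41 + 2×2.30 = 7.010 m
R = A/P = 5.543/7.010 = 0.7907 m
n = (1/Q)·A·R^(2/3)·S^(1/2) = (1/2.09) × 5.543 × 0.8551 × 0.01581 = 0.03586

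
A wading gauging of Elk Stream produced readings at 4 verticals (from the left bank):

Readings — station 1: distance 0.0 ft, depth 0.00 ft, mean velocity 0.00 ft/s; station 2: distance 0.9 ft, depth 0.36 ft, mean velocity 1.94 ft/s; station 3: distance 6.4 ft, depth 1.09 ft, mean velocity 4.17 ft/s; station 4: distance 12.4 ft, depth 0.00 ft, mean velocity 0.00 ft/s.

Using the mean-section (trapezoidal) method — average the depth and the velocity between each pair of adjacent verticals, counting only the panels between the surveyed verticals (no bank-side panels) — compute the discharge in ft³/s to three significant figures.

19.2 ft³/s

Panel 1-2: Δb = 0.9 ft, d̄ = (0.00+0.36)/2 = 0.18, v̄ = (0.00+1.94)/2 = 0.97 → q = 0.9×0.18×0.97 = 0.1571 ft³/s
Panel 2-3: Δb = 5.5 ft, d̄ = (0.36+1.09)/2 = 0.725, v̄ = (1.94+4.17)/2 = 3.055 → q = 5.5×0.725×3.055 = 12.18 ft³/s
Panel 3-4: Δb = 6 ft, d̄ = (1.09+0.00)/2 = 0.545, v̄ = (4.17+0.00)/2 = 2.085 → q = 6×0.545×2.085 = 6.818 ft³/s
Q = Σ q = 19.16 ft³/s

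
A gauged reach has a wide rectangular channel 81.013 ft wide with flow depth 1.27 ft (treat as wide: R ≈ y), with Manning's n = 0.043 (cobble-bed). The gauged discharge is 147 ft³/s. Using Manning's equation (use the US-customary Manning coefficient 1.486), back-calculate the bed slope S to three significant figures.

0.00124

A = b·y = 81.013 × 1.27 = 102.9 ft²
Wide channel: R ≈ y = 1.27 ft
S = (Q·n / (1.486·A·R^(2/3)))² = (147×0.043 / (1.486×102.9×1.173))² = 0.001243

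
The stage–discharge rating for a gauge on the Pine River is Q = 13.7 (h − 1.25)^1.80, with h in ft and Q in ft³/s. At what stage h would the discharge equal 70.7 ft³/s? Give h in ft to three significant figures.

h − h₀ = (Q/C)^(1/b) = (70.7/13.7)^(1/1.80) = 2.489 ft
h = 1.25 + 2.489 = 3.739 ft

3.74 ft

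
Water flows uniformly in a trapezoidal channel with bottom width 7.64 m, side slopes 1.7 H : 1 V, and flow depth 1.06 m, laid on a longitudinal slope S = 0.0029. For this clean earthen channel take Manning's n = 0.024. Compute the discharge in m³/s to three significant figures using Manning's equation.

20.1 m³/s

A = (b + z·y)·y = (7.64 + 1.7×1.06)×1.06 = 10.01 m²
P = b + 2y√(1+z²) = 7.64 + 2×1.06×√(1+1.7²) = 11.82 m
R = A/P = 10.01/11.82 = 0.8467 m
Q = (1/n)·A·R^(2/3)·S^(1/2) = (1/0.024) × 10.01 × 0.8467^(2/3) × 0.0029^(1/2) = 20.10 m³/s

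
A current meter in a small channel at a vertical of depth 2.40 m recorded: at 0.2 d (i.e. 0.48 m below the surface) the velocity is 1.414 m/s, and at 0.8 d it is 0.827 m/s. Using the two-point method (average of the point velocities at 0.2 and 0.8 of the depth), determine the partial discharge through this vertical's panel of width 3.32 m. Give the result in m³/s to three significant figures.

v̄ = (1.414 + 0.827) / 2 = 1.121 m/s
q = v̄ × d × w = 1.121 × 2.40 × 3.32 = 8.928 m³/s

8.93 m³/s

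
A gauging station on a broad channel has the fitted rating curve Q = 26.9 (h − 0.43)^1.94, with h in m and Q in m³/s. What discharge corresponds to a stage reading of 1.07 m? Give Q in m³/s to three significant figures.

11.3 m³/s

Q = 26.9 × (1.07 − 0.43)^1.94 = 26.9 × 0.64^1.94 = 11.32 m³/s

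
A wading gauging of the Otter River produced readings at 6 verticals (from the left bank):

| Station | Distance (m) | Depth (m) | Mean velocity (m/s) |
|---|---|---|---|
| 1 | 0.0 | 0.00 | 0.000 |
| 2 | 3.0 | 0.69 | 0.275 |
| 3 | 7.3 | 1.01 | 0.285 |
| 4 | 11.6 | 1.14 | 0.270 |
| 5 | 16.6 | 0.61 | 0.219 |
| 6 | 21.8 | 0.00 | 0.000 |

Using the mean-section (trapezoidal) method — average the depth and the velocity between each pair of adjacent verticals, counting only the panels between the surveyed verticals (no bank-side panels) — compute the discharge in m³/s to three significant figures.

Panel 1-2: Δb = 3 m, d̄ = (0.00+0.69)/2 = 0.345, v̄ = (0.000+0.275)/2 = 0.1375 → q = 3×0.345×0.1375 = 0.1423 m³/s
Panel 2-3: Δb = 4.3 m, d̄ = (0.69+1.01)/2 = 0.85, v̄ = (0.275+0.285)/2 = 0.28 → q = 4.3×0.85×0.28 = 1.023 m³/s
Panel 3-4: Δb = 4.3 m, d̄ = (1.01+1.14)/2 = 1.075, v̄ = (0.285+0.270)/2 = 0.2775 → q = 4.3×1.075×0.2775 = 1.283 m³/s
Panel 4-5: Δb = 5 m, d̄ = (1.14+0.61)/2 = 0.875, v̄ = (0.270+0.219)/2 = 0.2445 → q = 5×0.875×0.2445 = 1.070 m³/s
Panel 5-6: Δb = 5.2 m, d̄ = (0.61+0.00)/2 = 0.305, v̄ = (0.219+0.000)/2 = 0.1095 → q = 5.2×0.305×0.1095 = 0.1737 m³/s
Q = Σ q = 3.692 m³/s

3.69 m³/s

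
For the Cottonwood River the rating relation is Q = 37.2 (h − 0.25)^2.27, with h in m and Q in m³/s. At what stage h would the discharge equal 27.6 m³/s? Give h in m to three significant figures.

1.13 m

h − h₀ = (Q/C)^(1/b) = (27.6/37.2)^(1/2.27) = 0.8768 m
h = 0.25 + 0.8768 = 1.127 m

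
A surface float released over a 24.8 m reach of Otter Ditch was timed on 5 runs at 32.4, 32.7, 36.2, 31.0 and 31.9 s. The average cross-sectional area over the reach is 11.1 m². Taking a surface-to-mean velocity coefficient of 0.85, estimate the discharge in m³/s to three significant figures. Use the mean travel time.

t̄ = (32.4 + 32.7 + 36.2 + 31.0 + 31.9) / 5 = 32.84 s
v_surface = L / t̄ = 24.8 / 32.84 = 0.7552 m/s
v_mean = 0.85 × 0.7552 = 0.6419 m/s
Q = A × v_mean = 11.1 × 0.6419 = 7.125 m³/s

7.13 m³/s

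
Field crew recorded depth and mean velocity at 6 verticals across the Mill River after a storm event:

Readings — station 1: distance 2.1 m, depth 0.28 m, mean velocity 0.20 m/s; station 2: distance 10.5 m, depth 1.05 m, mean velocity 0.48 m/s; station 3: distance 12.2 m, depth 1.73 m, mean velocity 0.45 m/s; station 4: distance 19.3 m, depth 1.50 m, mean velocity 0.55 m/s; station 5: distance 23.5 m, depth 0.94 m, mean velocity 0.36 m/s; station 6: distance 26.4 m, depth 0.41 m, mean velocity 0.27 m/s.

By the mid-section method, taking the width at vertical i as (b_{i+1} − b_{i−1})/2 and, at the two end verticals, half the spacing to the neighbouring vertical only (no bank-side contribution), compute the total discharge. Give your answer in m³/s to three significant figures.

12.2 m³/s

w_1 = (10.5 − 2.1)/2 = 4.2 m; q_1 = 0.20 × 0.28 × 4.2 = 0.2352 m³/s
w_2 = (12.2 − 2.1)/2 = 5.05 m; q_2 = 0.48 × 1.05 × 5.05 = 2.545 m³/s
w_3 = (19.3 − 10.5)/2 = 4.4 m; q_3 = 0.45 × 1.73 × 4.4 = 3.425 m³/s
w_4 = (23.5 − 12.2)/2 = 5.65 m; q_4 = 0.55 × 1.50 × 5.65 = 4.661 m³/s
w_5 = (26.4 − 19.3)/2 = 3.55 m; q_5 = 0.36 × 0.94 × 3.55 = 1.201 m³/s
w_6 = (26.4 − 23.5)/2 = 1.45 m; q_6 = 0.27 × 0.41 × 1.45 = 0.1605 m³/s
Q = Σ qᵢ = 12.23 m³/s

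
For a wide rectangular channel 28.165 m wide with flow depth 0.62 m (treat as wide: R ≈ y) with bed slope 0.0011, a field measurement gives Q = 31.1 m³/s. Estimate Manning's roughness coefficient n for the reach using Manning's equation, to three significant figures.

0.0135

A = b·y = 28.165 × 0.62 = 17.46 m²
Wide channel: R ≈ y = 0.62 m
n = (1/Q)·A·R^(2/3)·S^(1/2) = (1/31.1) × 17.46 × 0.7271 × 0.03317 = 0.01354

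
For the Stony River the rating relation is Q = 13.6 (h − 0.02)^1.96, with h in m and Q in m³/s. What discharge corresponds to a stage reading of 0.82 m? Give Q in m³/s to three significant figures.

8.78 m³/s

Q = 13.6 × (0.82 − 0.02)^1.96 = 13.6 × 0.8^1.96 = 8.782 m³/s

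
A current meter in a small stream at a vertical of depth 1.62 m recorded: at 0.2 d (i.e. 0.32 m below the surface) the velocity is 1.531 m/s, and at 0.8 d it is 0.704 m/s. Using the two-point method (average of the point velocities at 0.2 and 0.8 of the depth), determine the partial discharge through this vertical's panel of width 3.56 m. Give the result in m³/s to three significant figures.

6.44 m³/s

v̄ = (1.531 + 0.704) / 2 = 1.118 m/s
q = v̄ × d × w = 1.118 × 1.62 × 3.56 = 6.445 m³/s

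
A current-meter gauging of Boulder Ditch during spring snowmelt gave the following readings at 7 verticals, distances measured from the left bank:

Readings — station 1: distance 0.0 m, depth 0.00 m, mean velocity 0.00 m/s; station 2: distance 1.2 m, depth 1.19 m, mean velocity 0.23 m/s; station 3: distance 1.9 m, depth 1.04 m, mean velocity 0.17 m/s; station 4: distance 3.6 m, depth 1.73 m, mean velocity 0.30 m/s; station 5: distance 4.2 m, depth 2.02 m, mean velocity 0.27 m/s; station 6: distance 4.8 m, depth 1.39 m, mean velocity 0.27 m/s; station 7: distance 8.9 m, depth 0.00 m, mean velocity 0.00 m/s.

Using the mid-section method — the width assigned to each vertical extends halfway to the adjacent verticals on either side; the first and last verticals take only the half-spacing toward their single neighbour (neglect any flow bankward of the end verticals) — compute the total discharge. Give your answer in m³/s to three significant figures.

2.28 m³/s

w_2 = (1.9 − 0.0)/2 = 0.95 m; q_2 = 0.23 × 1.19 × 0.95 = 0.2600 m³/s
w_3 = (3.6 − 1.2)/2 = 1.2 m; q_3 = 0.17 × 1.04 × 1.2 = 0.2122 m³/s
w_4 = (4.2 − 1.9)/2 = 1.15 m; q_4 = 0.30 × 1.73 × 1.15 = 0.5969 m³/s
w_5 = (4.8 − 3.6)/2 = 0.6 m; q_5 = 0.27 × 2.02 × 0.6 = 0.3272 m³/s
w_6 = (8.9 − 4.2)/2 = 2.35 m; q_6 = 0.27 × 1.39 × 2.35 = 0.8820 m³/s
Stations 1, 7 contribute zero (depth or velocity is 0).
Q = Σ qᵢ = 2.278 m³/s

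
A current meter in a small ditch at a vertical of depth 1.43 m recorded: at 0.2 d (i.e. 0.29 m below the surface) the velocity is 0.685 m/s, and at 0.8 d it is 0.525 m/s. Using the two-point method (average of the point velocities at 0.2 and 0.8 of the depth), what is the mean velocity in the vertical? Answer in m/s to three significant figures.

v̄ = (0.685 + 0.525) / 2 = 0.6050 m/s

0.605 m/s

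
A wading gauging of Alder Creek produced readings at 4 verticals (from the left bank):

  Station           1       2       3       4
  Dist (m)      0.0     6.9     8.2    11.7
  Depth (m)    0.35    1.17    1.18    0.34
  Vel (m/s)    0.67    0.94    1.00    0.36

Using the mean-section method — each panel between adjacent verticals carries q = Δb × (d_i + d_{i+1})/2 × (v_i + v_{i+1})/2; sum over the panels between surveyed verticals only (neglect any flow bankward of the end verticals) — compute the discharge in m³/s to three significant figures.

7.51 m³/s

Panel 1-2: Δb = 6.9 m, d̄ = (0.35+1.17)/2 = 0.76, v̄ = (0.67+0.94)/2 = 0.805 → q = 6.9×0.76×0.805 = 4.221 m³/s
Panel 2-3: Δb = 1.3 m, d̄ = (1.17+1.18)/2 = 1.175, v̄ = (0.94+1.00)/2 = 0.97 → q = 1.3×1.175×0.97 = 1.482 m³/s
Panel 3-4: Δb = 3.5 m, d̄ = (1.18+0.34)/2 = 0.76, v̄ = (1.00+0.36)/2 = 0.68 → q = 3.5×0.76×0.68 = 1.809 m³/s
Q = Σ q = 7.512 m³/s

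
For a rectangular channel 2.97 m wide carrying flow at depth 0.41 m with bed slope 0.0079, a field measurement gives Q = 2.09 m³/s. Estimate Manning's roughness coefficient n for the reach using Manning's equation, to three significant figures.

0.0243

A = b·y = 2.97 × 0.41 = 1.218 m²
P = b + 2y = 2.97 + 2×0.41 = 3.790 m
R = A/P = 1.218/3.790 = 0.3213 m
n = (1/Q)·A·R^(2/3)·S^(1/2) = (1/2.09) × 1.218 × 0.4691 × 0.08888 = 0.02429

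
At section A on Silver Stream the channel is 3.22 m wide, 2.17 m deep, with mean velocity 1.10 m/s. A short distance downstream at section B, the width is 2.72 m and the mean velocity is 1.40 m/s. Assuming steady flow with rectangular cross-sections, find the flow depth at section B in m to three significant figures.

Q = A₁V₁ = (3.22×2.17) × 1.10 = 7.686 m³/s
d₂ = Q/(b₂ V₂) = 7.686/(2.72×1.40) = 2.018 m

2.02 m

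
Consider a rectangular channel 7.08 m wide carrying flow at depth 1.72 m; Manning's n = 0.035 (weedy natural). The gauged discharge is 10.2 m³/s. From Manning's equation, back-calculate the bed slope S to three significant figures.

0.000707

A = b·y = 7.08 × 1.72 = 12.18 m²
P = b + 2y = 7.08 + 2×1.72 = 10.52 m
R = A/P = 12.18/10.52 = 1.158 m
S = (Q·n / (1·A·R^(2/3)))² = (10.2×0.035 / (1×12.18×1.102))² = 0.0007071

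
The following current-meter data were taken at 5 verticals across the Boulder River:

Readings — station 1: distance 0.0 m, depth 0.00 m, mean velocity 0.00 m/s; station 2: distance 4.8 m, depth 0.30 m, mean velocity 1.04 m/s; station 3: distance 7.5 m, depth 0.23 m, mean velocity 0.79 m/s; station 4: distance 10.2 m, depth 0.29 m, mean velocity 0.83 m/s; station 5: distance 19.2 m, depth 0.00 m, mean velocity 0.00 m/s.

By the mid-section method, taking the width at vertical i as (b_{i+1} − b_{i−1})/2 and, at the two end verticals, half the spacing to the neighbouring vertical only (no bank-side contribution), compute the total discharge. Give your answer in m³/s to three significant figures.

3.07 m³/s

w_2 = (7.5 − 0.0)/2 = 3.75 m; q_2 = 1.04 × 0.30 × 3.75 = 1.170 m³/s
w_3 = (10.2 − 4.8)/2 = 2.7 m; q_3 = 0.79 × 0.23 × 2.7 = 0.4906 m³/s
w_4 = (19.2 − 7.5)/2 = 5.85 m; q_4 = 0.83 × 0.29 × 5.85 = 1.408 m³/s
Stations 1, 5 contribute zero (depth or velocity is 0).
Q = Σ qᵢ = 3.069 m³/s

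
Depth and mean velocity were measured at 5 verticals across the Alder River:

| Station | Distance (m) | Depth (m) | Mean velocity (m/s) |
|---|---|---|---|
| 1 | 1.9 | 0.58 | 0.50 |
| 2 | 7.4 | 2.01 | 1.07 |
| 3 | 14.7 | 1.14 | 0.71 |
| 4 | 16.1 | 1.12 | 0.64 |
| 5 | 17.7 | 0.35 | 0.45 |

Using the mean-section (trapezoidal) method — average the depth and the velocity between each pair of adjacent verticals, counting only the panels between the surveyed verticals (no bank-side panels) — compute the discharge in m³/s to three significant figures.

Panel 1-2: Δb = 5.5 m, d̄ = (0.58+2.01)/2 = 1.295, v̄ = (0.50+1.07)/2 = 0.785 → q = 5.5×1.295×0.785 = 5.591 m³/s
Panel 2-3: Δb = 7.3 m, d̄ = (2.01+1.14)/2 = 1.575, v̄ = (1.07+0.71)/2 = 0.89 → q = 7.3×1.575×0.89 = 10.23 m³/s
Panel 3-4: Δb = 1.4 m, d̄ = (1.14+1.12)/2 = 1.13, v̄ = (0.71+0.64)/2 = 0.675 → q = 1.4×1.13×0.675 = 1.068 m³/s
Panel 4-5: Δb = 1.6 m, d̄ = (1.12+0.35)/2 = 0.735, v̄ = (0.64+0.45)/2 = 0.545 → q = 1.6×0.735×0.545 = 0.6409 m³/s
Q = Σ q = 17.53 m³/s

17.5 m³/s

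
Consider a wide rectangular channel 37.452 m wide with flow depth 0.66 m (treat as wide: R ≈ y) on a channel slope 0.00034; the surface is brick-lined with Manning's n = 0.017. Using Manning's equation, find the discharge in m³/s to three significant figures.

20.3 m³/s

A = b·y = 37.452 × 0.66 = 24.72 m²
Wide channel: R ≈ y = 0.66 m
Q = (1/n)·A·R^(2/3)·S^(1/2) = (1/0.017) × 24.72 × 0.6600^(2/3) × 0.00034^(1/2) = 20.32 m³/s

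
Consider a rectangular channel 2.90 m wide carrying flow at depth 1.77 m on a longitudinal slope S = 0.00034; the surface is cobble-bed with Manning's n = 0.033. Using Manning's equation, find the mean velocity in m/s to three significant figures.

0.480 m/s

A = b·y = 2.90 × 1.77 = 5.133 m²
P = b + 2y = 2.90 + 2×1.77 = 6.440 m
R = A/P = 5.133/6.440 = 0.7970 m
Q = (1/n)·A·R^(2/3)·S^(1/2) = (1/0.033) × 5.133 × 0.7970^(2/3) × 0.00034^(1/2) = 2.466 m³/s
V = Q/A = 2.466/5.133 = 0.4803 m/s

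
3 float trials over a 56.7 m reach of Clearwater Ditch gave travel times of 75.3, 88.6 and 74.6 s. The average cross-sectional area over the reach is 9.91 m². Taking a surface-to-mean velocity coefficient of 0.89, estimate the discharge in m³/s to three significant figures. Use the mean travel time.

t̄ = (75.3 + 88.6 + 74.6) / 3 = 79.5 s
v_surface = L / t̄ = 56.7 / 79.5 = 0.7132 m/s
v_mean = 0.89 × 0.7132 = 0.6348 m/s
Q = A × v_mean = 9.91 × 0.6348 = 6.290 m³/s

6.29 m³/s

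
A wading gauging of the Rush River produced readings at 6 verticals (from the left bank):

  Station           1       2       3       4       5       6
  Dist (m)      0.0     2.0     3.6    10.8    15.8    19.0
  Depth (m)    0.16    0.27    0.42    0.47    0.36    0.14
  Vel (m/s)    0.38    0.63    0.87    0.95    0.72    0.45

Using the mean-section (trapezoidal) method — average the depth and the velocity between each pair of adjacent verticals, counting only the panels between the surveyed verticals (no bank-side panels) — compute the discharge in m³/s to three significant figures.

5.75 m³/s

Panel 1-2: Δb = 2 m, d̄ = (0.16+0.27)/2 = 0.215, v̄ = (0.38+0.63)/2 = 0.505 → q = 2×0.215×0.505 = 0.2172 m³/s
Panel 2-3: Δb = 1.6 m, d̄ = (0.27+0.42)/2 = 0.345, v̄ = (0.63+0.87)/2 = 0.75 → q = 1.6×0.345×0.75 = 0.4140 m³/s
Panel 3-4: Δb = 7.2 m, d̄ = (0.42+0.47)/2 = 0.445, v̄ = (0.87+0.95)/2 = 0.91 → q = 7.2×0.445×0.91 = 2.916 m³/s
Panel 4-5: Δb = 5 m, d̄ = (0.47+0.36)/2 = 0.415, v̄ = (0.95+0.72)/2 = 0.835 → q = 5×0.415×0.835 = 1.733 m³/s
Panel 5-6: Δb = 3.2 m, d̄ = (0.36+0.14)/2 = 0.25, v̄ = (0.72+0.45)/2 = 0.585 → q = 3.2×0.25×0.585 = 0.4680 m³/s
Q = Σ q = 5.747 m³/s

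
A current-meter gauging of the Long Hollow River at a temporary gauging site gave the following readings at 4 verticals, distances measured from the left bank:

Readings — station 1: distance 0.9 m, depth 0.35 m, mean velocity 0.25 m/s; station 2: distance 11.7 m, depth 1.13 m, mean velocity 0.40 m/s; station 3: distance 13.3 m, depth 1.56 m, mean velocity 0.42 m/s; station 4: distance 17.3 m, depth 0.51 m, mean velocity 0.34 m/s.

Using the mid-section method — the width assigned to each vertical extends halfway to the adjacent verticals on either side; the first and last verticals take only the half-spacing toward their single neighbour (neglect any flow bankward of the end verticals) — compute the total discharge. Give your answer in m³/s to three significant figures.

w_1 = (11.7 − 0.9)/2 = 5.4 m; q_1 = 0.25 × 0.35 × 5.4 = 0.4725 m³/s
w_2 = (13.3 − 0.9)/2 = 6.2 m; q_2 = 0.40 × 1.13 × 6.2 = 2.802 m³/s
w_3 = (17.3 − 11.7)/2 = 2.8 m; q_3 = 0.42 × 1.56 × 2.8 = 1.835 m³/s
w_4 = (17.3 − 13.3)/2 = 2 m; q_4 = 0.34 × 0.51 × 2 = 0.3468 m³/s
Q = Σ qᵢ = 5.456 m³/s

5.46 m³/s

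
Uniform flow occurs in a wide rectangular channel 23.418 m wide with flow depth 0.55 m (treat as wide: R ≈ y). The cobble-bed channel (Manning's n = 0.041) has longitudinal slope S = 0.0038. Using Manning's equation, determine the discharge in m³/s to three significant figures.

A = b·y = 23.418 × 0.55 = 12.88 m²
Wide channel: R ≈ y = 0.55 m
Q = (1/n)·A·R^(2/3)·S^(1/2) = (1/0.041) × 12.88 × 0.5500^(2/3) × 0.0038^(1/2) = 13.00 m³/s

13.0 m³/s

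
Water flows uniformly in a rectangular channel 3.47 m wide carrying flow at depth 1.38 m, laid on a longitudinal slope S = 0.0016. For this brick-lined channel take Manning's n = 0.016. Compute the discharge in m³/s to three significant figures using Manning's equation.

A = b·y = 3.47 × 1.38 = 4.789 m²
P = b + 2y = 3.47 + 2×1.38 = 6.230 m
R = A/P = 4.789/6.230 = 0.7686 m
Q = (1/n)·A·R^(2/3)·S^(1/2) = (1/0.016) × 4.789 × 0.7686^(2/3) × 0.0016^(1/2) = 10.05 m³/s

10.0 m³/s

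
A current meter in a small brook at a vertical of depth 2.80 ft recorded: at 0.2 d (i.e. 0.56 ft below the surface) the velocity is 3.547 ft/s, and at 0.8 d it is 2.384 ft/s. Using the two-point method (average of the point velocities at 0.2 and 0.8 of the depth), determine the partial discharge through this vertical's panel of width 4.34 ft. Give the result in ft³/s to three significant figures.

v̄ = (3.547 + 2.384) / 2 = 2.966 ft/s
q = v̄ × d × w = 2.966 × 2.80 × 4.34 = 36.04 ft³/s

36.0 ft³/s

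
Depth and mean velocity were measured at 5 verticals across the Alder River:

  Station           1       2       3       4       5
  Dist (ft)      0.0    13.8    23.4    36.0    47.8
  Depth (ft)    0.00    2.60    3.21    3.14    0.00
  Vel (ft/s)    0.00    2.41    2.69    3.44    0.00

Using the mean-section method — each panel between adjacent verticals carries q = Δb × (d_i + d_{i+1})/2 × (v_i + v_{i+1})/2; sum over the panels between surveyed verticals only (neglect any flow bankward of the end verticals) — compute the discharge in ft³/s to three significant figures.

247 ft³/s

Panel 1-2: Δb = 13.8 ft, d̄ = (0.00+2.60)/2 = 1.3, v̄ = (0.00+2.41)/2 = 1.205 → q = 13.8×1.3×1.205 = 21.62 ft³/s
Panel 2-3: Δb = 9.6 ft, d̄ = (2.60+3.21)/2 = 2.905, v̄ = (2.41+2.69)/2 = 2.55 → q = 9.6×2.905×2.55 = 71.11 ft³/s
Panel 3-4: Δb = 12.6 ft, d̄ = (3.21+3.14)/2 = 3.175, v̄ = (2.69+3.44)/2 = 3.065 → q = 12.6×3.175×3.065 = 122.6 ft³/s
Panel 4-5: Δb = 11.8 ft, d̄ = (3.14+0.00)/2 = 1.57, v̄ = (3.44+0.00)/2 = 1.72 → q = 11.8×1.57×1.72 = 31.86 ft³/s
Q = Σ q = 247.2 ft³/s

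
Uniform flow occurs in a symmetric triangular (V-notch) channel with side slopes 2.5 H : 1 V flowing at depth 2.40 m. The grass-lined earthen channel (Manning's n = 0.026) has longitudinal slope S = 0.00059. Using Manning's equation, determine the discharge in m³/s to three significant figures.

14.5 m³/s

A = z·y² = 2.5×2.40² = 14.40 m²
P = 2y√(1+z²) = 2×2.40×√(1+2.5²) = 12.92 m
R = A/P = 14.40/12.92 = 1.114 m
Q = (1/n)·A·R^(2/3)·S^(1/2) = (1/0.026) × 14.40 × 1.114^(2/3) × 0.00059^(1/2) = 14.46 m³/s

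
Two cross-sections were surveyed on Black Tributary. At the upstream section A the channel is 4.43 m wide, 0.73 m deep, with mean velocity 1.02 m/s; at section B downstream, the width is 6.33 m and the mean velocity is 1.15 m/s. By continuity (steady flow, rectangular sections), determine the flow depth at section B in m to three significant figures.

0.453 m

Q = A₁V₁ = (4.43×0.73) × 1.02 = 3.299 m³/s
d₂ = Q/(b₂ V₂) = 3.299/(6.33×1.15) = 0.4531 m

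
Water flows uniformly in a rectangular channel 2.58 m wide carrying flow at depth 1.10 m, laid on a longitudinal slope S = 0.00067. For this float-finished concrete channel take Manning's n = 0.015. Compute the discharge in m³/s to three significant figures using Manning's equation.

3.46 m³/s

A = b·y = 2.58 × 1.10 = 2.838 m²
P = b + 2y = 2.58 + 2×1.10 = 4.780 m
R = A/P = 2.838/4.780 = 0.5937 m
Q = (1/n)·A·R^(2/3)·S^(1/2) = (1/0.015) × 2.838 × 0.5937^(2/3) × 0.00067^(1/2) = 3.460 m³/s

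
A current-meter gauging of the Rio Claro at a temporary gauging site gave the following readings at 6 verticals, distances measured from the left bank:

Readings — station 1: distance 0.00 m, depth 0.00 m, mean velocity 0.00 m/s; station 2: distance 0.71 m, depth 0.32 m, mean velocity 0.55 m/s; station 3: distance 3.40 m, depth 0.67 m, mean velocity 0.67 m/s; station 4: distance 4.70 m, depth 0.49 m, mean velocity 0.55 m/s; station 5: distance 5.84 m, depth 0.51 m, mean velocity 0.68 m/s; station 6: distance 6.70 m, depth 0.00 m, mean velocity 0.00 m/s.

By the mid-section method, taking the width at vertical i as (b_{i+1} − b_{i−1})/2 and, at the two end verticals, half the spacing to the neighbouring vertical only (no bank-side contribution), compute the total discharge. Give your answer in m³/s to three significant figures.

1.87 m³/s

w_2 = (3.40 − 0.00)/2 = 1.7 m; q_2 = 0.55 × 0.32 × 1.7 = 0.2992 m³/s
w_3 = (4.70 − 0.71)/2 = 1.995 m; q_3 = 0.67 × 0.67 × 1.995 = 0.8956 m³/s
w_4 = (5.84 − 3.40)/2 = 1.22 m; q_4 = 0.55 × 0.49 × 1.22 = 0.3288 m³/s
w_5 = (6.70 − 4.70)/2 = 1 m; q_5 = 0.68 × 0.51 × 1 = 0.3468 m³/s
Stations 1, 6 contribute zero (depth or velocity is 0).
Q = Σ qᵢ = 1.870 m³/s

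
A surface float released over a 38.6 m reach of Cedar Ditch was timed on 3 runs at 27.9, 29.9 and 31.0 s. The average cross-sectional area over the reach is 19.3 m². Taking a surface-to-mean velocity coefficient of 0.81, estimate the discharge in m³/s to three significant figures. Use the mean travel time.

t̄ = (27.9 + 29.9 + 31.0) / 3 = 29.6 s
v_surface = L / t̄ = 38.6 / 29.6 = 1.304 m/s
v_mean = 0.81 × 1.304 = 1.056 m/s
Q = A × v_mean = 19.3 × 1.056 = 20.39 m³/s

20.4 m³/s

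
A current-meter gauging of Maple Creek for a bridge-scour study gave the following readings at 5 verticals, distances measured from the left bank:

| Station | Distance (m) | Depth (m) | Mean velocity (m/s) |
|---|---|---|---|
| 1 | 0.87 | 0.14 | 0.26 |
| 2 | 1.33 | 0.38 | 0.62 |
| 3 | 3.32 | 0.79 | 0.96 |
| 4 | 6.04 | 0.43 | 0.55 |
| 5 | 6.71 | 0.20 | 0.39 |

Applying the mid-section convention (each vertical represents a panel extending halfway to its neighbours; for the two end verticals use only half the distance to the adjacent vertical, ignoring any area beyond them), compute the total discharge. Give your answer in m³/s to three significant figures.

w_1 = (1.33 − 0.87)/2 = 0.23 m; q_1 = 0.26 × 0.14 × 0.23 = 0.008372 m³/s
w_2 = (3.32 − 0.87)/2 = 1.225 m; q_2 = 0.62 × 0.38 × 1.225 = 0.2886 m³/s
w_3 = (6.04 − 1.33)/2 = 2.355 m; q_3 = 0.96 × 0.79 × 2.355 = 1.786 m³/s
w_4 = (6.71 − 3.32)/2 = 1.695 m; q_4 = 0.55 × 0.43 × 1.695 = 0.4009 m³/s
w_5 = (6.71 − 6.04)/2 = 0.335 m; q_5 = 0.39 × 0.20 × 0.335 = 0.02613 m³/s
Q = Σ qᵢ = 2.510 m³/s

2.51 m³/s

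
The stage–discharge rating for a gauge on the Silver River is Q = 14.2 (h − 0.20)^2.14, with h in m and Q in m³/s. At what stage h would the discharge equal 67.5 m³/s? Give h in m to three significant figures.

h − h₀ = (Q/C)^(1/b) = (67.5/14.2)^(1/2.14) = 2.072 m
h = 0.20 + 2.072 = 2.272 m

2.27 m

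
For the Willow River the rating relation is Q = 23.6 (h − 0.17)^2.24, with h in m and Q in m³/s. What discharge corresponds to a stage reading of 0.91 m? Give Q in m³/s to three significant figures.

12.0 m³/s

Q = 23.6 × (0.91 − 0.17)^2.24 = 23.6 × 0.74^2.24 = 12.02 m³/s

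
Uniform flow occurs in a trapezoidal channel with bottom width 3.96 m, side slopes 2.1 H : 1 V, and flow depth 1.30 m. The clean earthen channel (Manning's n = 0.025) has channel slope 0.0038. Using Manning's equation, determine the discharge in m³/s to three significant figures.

19.5 m³/s

A = (b + z·y)·y = (3.96 + 2.1×1.30)×1.30 = 8.697 m²
P = b + 2y√(1+z²) = 3.96 + 2×1.30×√(1+2.1²) = 10.01 m
R = A/P = 8.697/10.01 = 0.8691 m
Q = (1/n)·A·R^(2/3)·S^(1/2) = (1/0.025) × 8.697 × 0.8691^(2/3) × 0.0038^(1/2) = 19.53 m³/s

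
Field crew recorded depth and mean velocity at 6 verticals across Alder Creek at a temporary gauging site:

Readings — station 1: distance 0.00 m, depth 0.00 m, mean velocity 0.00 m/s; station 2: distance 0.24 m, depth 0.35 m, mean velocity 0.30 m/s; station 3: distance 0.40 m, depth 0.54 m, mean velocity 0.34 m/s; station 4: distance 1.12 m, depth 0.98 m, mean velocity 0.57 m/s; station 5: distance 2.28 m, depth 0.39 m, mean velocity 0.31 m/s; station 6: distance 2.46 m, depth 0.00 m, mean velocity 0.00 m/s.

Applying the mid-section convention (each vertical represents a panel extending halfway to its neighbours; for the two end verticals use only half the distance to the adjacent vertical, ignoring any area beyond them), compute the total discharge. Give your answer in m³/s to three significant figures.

w_2 = (0.40 − 0.00)/2 = 0.2 m; q_2 = 0.30 × 0.35 × 0.2 = 0.02100 m³/s
w_3 = (1.12 − 0.24)/2 = 0.44 m; q_3 = 0.34 × 0.54 × 0.44 = 0.08078 m³/s
w_4 = (2.28 − 0.40)/2 = 0.94 m; q_4 = 0.57 × 0.98 × 0.94 = 0.5251 m³/s
w_5 = (2.46 − 1.12)/2 = 0.67 m; q_5 = 0.31 × 0.39 × 0.67 = 0.08100 m³/s
Stations 1, 6 contribute zero (depth or velocity is 0).
Q = Σ qᵢ = 0.7079 m³/s

0.708 m³/s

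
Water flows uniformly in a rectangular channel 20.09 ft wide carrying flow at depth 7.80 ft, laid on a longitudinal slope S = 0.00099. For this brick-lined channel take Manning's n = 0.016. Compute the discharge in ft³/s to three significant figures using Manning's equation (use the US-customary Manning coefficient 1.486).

1230 ft³/s

A = b·y = 20.09 × 7.80 = 156.7 ft²
P = b + 2y = 20.09 + 2×7.80 = 35.69 ft
R = A/P = 156.7/35.69 = 4.391 ft
Q = (1.486/n)·A·R^(2/3)·S^(1/2) = (1.486/0.016) × 156.7 × 4.391^(2/3) × 0.00099^(1/2) = 1228 ft³/s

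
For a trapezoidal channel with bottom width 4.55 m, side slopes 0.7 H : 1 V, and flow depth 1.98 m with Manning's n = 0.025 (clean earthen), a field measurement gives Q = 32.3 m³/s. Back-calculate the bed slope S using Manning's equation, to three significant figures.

A = (b + z·y)·y = (4.55 + 0.7×1.98)×1.98 = 11.75 m²
P = b + 2y√(1+z²) = 4.55 + 2×1.98×√(1+0.7²) = 9.384 m
R = A/P = 11.75/9.384 = 1.253 m
S = (Q·n / (1·A·R^(2/3)))² = (32.3×0.025 / (1×11.75×1.162))² = 0.003496

0.00350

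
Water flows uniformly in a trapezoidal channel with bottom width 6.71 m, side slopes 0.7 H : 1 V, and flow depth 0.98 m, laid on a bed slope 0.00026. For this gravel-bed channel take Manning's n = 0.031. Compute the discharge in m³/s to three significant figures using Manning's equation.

A = (b + z·y)·y = (6.71 + 0.7×0.98)×0.98 = 7.248 m²
P = b + 2y√(1+z²) = 6.71 + 2×0.98×√(1+0.7²) = 9.102 m
R = A/P = 7.248/9.102 = 0.7963 m
Q = (1/n)·A·R^(2/3)·S^(1/2) = (1/0.031) × 7.248 × 0.7963^(2/3) × 0.00026^(1/2) = 3.239 m³/s

3.24 m³/s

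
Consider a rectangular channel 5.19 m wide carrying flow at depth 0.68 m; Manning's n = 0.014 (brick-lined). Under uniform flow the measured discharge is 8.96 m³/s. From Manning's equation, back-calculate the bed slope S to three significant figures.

0.00288

A = b·y = 5.19 × 0.68 = 3.529 m²
P = b + 2y = 5.19 + 2×0.68 = 6.550 m
R = A/P = 3.529/6.550 = 0.5388 m
S = (Q·n / (1·A·R^(2/3)))² = (8.96×0.014 / (1×3.529×0.6622))² = 0.002881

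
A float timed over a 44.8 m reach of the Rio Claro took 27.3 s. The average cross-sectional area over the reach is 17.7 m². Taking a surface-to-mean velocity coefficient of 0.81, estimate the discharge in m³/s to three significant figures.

23.5 m³/s

v_surface = L / t̄ = 44.8 / 27.3 = 1.641 m/s
v_mean = 0.81 × 1.641 = 1.329 m/s
Q = A × v_mean = 17.7 × 1.329 = 23.53 m³/s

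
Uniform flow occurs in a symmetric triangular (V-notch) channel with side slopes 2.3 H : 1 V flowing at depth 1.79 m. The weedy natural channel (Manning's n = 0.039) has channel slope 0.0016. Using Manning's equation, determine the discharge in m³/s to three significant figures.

6.63 m³/s

A = z·y² = 2.3×1.79² = 7.369 m²
P = 2y√(1+z²) = 2×1.79×√(1+2.3²) = 8.979 m
R = A/P = 7.369/8.979 = 0.8208 m
Q = (1/n)·A·R^(2/3)·S^(1/2) = (1/0.039) × 7.369 × 0.8208^(2/3) × 0.0016^(1/2) = 6.626 m³/s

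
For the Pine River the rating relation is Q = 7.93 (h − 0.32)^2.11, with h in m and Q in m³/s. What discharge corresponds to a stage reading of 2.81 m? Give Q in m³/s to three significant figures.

54.4 m³/s

Q = 7.93 × (2.81 − 0.32)^2.11 = 7.93 × 2.49^2.11 = 54.36 m³/s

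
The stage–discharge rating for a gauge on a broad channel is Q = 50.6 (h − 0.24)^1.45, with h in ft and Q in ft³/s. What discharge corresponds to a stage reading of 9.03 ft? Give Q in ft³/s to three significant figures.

Q = 50.6 × (9.03 − 0.24)^1.45 = 50.6 × 8.79^1.45 = 1183 ft³/s

1180 ft³/s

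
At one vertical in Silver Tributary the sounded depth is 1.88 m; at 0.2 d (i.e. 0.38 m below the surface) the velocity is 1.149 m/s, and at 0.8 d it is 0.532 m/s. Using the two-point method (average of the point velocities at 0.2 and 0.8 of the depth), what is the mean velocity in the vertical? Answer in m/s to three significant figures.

v̄ = (1.149 + 0.532) / 2 = 0.8405 m/s

0.841 m/s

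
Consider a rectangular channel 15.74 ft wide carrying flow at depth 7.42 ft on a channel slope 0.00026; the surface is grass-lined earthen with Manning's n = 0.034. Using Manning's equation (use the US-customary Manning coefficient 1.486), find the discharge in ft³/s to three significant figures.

A = b·y = 15.74 × 7.42 = 116.8 ft²
P = b + 2y = 15.74 + 2×7.42 = 30.58 ft
R = A/P = 116.8/30.58 = 3.819 ft
Q = (1.486/n)·A·R^(2/3)·S^(1/2) = (1.486/0.034) × 116.8 × 3.819^(2/3) × 0.00026^(1/2) = 201.1 ft³/s

201 ft³/s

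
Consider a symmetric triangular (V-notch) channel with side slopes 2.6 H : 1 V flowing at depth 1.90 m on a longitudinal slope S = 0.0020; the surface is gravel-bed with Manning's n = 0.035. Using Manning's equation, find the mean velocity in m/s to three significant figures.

A = z·y² = 2.6×1.90² = 9.386 m²
P = 2y√(1+z²) = 2×1.90×√(1+2.6²) = 10.59 m
R = A/P = 9.386/10.59 = 0.8867 m
Q = (1/n)·A·R^(2/3)·S^(1/2) = (1/0.035) × 9.386 × 0.8867^(2/3) × 0.0020^(1/2) = 11.07 m³/s
V = Q/A = 11.07/9.386 = 1.179 m/s

1.18 m/s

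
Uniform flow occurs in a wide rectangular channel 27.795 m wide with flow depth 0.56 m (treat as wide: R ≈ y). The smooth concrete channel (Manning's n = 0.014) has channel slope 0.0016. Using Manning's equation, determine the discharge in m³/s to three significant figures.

30.2 m³/s

A = b·y = 27.795 × 0.56 = 15.57 m²
Wide channel: R ≈ y = 0.56 m
Q = (1/n)·A·R^(2/3)·S^(1/2) = (1/0.014) × 15.57 × 0.5600^(2/3) × 0.0016^(1/2) = 30.21 m³/s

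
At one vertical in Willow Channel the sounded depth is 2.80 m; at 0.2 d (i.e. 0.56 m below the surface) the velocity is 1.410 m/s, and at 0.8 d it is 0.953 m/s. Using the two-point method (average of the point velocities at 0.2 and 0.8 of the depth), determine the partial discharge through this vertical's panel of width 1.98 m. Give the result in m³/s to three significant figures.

6.55 m³/s

v̄ = (1.410 + 0.953) / 2 = 1.182 m/s
q = v̄ × d × w = 1.182 × 2.80 × 1.98 = 6.550 m³/s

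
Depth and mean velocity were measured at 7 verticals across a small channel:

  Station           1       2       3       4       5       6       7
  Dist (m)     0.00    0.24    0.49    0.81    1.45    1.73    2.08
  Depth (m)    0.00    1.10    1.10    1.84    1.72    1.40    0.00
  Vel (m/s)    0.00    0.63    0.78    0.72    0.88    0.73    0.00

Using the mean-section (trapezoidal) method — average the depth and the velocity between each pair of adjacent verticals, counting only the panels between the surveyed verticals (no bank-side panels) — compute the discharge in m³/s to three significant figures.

1.94 m³/s

Panel 1-2: Δb = 0.24 m, d̄ = (0.00+1.10)/2 = 0.55, v̄ = (0.00+0.63)/2 = 0.315 → q = 0.24×0.55×0.315 = 0.04158 m³/s
Panel 2-3: Δb = 0.25 m, d̄ = (1.10+1.10)/2 = 1.1, v̄ = (0.63+0.78)/2 = 0.705 → q = 0.25×1.1×0.705 = 0.1939 m³/s
Panel 3-4: Δb = 0.32 m, d̄ = (1.10+1.84)/2 = 1.47, v̄ = (0.78+0.72)/2 = 0.75 → q = 0.32×1.47×0.75 = 0.3528 m³/s
Panel 4-5: Δb = 0.64 m, d̄ = (1.84+1.72)/2 = 1.78, v̄ = (0.72+0.88)/2 = 0.8 → q = 0.64×1.78×0.8 = 0.9114 m³/s
Panel 5-6: Δb = 0.28 m, d̄ = (1.72+1.40)/2 = 1.56, v̄ = (0.88+0.73)/2 = 0.805 → q = 0.28×1.56×0.805 = 0.3516 m³/s
Panel 6-7: Δb = 0.35 m, d̄ = (1.40+0.00)/2 = 0.7, v̄ = (0.73+0.00)/2 = 0.365 → q = 0.35×0.7×0.365 = 0.08943 m³/s
Q = Σ q = 1.941 m³/s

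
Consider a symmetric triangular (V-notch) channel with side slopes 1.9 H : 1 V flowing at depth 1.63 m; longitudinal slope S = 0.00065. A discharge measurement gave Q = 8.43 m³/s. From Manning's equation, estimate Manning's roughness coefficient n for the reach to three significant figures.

0.0123

A = z·y² = 1.9×1.63² = 5.048 m²
P = 2y√(1+z²) = 2×1.63×√(1+1.9²) = 7.000 m
R = A/P = 5.048/7.000 = 0.7212 m
n = (1/Q)·A·R^(2/3)·S^(1/2) = (1/8.43) × 5.048 × 0.8042 × 0.02550 = 0.01228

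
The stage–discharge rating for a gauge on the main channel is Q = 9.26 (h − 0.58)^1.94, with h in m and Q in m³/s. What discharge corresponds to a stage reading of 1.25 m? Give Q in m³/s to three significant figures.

4.26 m³/s

Q = 9.26 × (1.25 − 0.58)^1.94 = 9.26 × 0.67^1.94 = 4.258 m³/s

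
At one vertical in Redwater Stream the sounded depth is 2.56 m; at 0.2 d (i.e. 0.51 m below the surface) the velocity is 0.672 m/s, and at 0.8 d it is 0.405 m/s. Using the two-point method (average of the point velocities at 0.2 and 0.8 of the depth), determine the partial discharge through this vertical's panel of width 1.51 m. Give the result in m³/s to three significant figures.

v̄ = (0.672 + 0.405) / 2 = 0.5385 m/s
q = v̄ × d × w = 0.5385 × 2.56 × 1.51 = 2.082 m³/s

2.08 m³/s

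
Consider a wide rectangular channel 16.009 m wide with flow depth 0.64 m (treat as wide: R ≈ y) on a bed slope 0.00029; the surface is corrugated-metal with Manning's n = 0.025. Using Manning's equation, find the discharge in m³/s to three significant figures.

A = b·y = 16.009 × 0.64 = 10.25 m²
Wide channel: R ≈ y = 0.64 m
Q = (1/n)·A·R^(2/3)·S^(1/2) = (1/0.025) × 10.25 × 0.6400^(2/3) × 0.00029^(1/2) = 5.183 m³/s

5.18 m³/s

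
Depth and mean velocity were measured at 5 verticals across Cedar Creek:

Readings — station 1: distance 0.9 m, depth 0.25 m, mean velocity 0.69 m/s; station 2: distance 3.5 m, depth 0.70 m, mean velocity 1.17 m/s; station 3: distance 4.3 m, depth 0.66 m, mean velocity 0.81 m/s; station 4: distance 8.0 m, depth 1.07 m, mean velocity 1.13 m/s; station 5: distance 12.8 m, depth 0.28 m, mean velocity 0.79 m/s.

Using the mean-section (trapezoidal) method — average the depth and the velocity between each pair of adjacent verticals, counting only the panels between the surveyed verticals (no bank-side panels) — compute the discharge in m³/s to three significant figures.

7.90 m³/s

Panel 1-2: Δb = 2.6 m, d̄ = (0.25+0.70)/2 = 0.475, v̄ = (0.69+1.17)/2 = 0.93 → q = 2.6×0.475×0.93 = 1.149 m³/s
Panel 2-3: Δb = 0.8 m, d̄ = (0.70+0.66)/2 = 0.68, v̄ = (1.17+0.81)/2 = 0.99 → q = 0.8×0.68×0.99 = 0.5386 m³/s
Panel 3-4: Δb = 3.7 m, d̄ = (0.66+1.07)/2 = 0.865, v̄ = (0.81+1.13)/2 = 0.97 → q = 3.7×0.865×0.97 = 3.104 m³/s
Panel 4-5: Δb = 4.8 m, d̄ = (1.07+0.28)/2 = 0.675, v̄ = (1.13+0.79)/2 = 0.96 → q = 4.8×0.675×0.96 = 3.110 m³/s
Q = Σ q = 7.902 m³/s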